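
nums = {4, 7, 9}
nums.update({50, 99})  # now {4, 7, 9, 50, 99}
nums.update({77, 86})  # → {4, 7, 9, 50, 77, 86, 99}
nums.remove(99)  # {4, 7, 9, 50, 77, 86}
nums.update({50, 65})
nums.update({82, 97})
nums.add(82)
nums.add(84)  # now {4, 7, 9, 50, 65, 77, 82, 84, 86, 97}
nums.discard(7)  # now {4, 9, 50, 65, 77, 82, 84, 86, 97}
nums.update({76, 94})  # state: {4, 9, 50, 65, 76, 77, 82, 84, 86, 94, 97}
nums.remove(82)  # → {4, 9, 50, 65, 76, 77, 84, 86, 94, 97}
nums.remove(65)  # {4, 9, 50, 76, 77, 84, 86, 94, 97}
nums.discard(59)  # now {4, 9, 50, 76, 77, 84, 86, 94, 97}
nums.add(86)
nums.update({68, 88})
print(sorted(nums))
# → [4, 9, 50, 68, 76, 77, 84, 86, 88, 94, 97]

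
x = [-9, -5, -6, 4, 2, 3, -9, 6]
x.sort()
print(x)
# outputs [-9, -9, -6, -5, 2, 3, 4, 6]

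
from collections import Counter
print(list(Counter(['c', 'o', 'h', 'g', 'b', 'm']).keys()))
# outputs ['c', 'o', 'h', 'g', 'b', 'm']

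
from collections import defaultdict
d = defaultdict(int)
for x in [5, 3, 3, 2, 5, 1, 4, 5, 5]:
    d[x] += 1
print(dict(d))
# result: {5: 4, 3: 2, 2: 1, 1: 1, 4: 1}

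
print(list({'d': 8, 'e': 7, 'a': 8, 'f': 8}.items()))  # [('d', 8), ('e', 7), ('a', 8), ('f', 8)]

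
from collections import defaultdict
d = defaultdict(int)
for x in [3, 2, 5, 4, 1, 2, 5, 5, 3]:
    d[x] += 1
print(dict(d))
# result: {3: 2, 2: 2, 5: 3, 4: 1, 1: 1}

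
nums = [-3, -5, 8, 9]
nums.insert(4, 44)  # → [-3, -5, 8, 9, 44]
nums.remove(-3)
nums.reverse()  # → [44, 9, 8, -5]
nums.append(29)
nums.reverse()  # [29, -5, 8, 9, 44]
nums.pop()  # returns 44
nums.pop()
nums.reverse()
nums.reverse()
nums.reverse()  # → [8, -5, 29]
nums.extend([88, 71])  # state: [8, -5, 29, 88, 71]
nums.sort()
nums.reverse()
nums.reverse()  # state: [-5, 8, 29, 71, 88]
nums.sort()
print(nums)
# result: [-5, 8, 29, 71, 88]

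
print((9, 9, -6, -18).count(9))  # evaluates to 2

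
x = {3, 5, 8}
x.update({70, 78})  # {3, 5, 8, 70, 78}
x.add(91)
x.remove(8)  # {3, 5, 70, 78, 91}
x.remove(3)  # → {5, 70, 78, 91}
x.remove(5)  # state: {70, 78, 91}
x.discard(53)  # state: {70, 78, 91}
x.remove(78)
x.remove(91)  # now {70}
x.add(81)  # {70, 81}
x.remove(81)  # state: {70}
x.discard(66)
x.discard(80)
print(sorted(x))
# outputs [70]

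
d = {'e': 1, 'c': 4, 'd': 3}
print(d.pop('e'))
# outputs 1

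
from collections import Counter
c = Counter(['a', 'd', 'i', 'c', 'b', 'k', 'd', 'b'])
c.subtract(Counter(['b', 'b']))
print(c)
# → Counter({'d': 2, 'a': 1, 'i': 1, 'c': 1, 'k': 1, 'b': 0})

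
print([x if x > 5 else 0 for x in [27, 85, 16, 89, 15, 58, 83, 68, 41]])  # [27, 85, 16, 89, 15, 58, 83, 68, 41]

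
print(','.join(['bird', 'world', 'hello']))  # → bird,world,hello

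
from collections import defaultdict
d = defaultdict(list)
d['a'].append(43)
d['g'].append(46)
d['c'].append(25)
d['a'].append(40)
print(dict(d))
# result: {'a': [43, 40], 'g': [46], 'c': [25]}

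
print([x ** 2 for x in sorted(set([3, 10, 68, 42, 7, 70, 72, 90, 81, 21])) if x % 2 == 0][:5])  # [100, 1764, 4624, 4900, 5184]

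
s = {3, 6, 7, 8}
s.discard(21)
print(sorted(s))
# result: [3, 6, 7, 8]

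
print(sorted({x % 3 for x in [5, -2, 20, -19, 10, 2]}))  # [1, 2]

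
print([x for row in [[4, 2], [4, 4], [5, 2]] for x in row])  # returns [4, 2, 4, 4, 5, 2]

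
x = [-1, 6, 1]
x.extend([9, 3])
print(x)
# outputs [-1, 6, 1, 9, 3]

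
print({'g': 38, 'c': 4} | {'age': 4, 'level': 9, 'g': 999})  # {'g': 999, 'c': 4, 'age': 4, 'level': 9}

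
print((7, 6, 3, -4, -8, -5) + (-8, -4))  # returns (7, 6, 3, -4, -8, -5, -8, -4)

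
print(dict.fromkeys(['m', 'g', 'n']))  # {'m': None, 'g': None, 'n': None}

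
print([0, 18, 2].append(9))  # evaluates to None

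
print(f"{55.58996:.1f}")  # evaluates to 55.6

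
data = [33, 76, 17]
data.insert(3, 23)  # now [33, 76, 17, 23]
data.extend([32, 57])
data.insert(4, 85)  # [33, 76, 17, 23, 85, 32, 57]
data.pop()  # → 57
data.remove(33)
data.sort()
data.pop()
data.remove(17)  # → [23, 32, 76]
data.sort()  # [23, 32, 76]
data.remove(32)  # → [23, 76]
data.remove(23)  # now [76]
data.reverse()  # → [76]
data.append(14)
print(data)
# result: [76, 14]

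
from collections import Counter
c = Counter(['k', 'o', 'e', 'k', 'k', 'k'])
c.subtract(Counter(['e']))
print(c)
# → Counter({'k': 4, 'o': 1, 'e': 0})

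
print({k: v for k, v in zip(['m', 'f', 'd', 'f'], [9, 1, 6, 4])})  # {'m': 9, 'f': 4, 'd': 6}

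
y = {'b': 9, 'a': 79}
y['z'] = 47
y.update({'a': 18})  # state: {'b': 9, 'a': 18, 'z': 47}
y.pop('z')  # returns 47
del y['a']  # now {'b': 9}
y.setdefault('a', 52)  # 52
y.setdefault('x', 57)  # 57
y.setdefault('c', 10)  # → 10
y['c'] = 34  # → {'b': 9, 'a': 52, 'x': 57, 'c': 34}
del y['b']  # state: {'a': 52, 'x': 57, 'c': 34}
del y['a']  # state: {'x': 57, 'c': 34}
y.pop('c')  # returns 34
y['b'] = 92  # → {'x': 57, 'b': 92}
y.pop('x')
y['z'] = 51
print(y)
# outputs {'b': 92, 'z': 51}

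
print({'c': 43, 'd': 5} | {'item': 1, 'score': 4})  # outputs {'c': 43, 'd': 5, 'item': 1, 'score': 4}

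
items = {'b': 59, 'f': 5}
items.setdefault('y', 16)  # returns 16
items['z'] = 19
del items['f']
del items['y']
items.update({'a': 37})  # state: {'b': 59, 'z': 19, 'a': 37}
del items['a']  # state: {'b': 59, 'z': 19}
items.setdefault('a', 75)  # 75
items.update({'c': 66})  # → {'b': 59, 'z': 19, 'a': 75, 'c': 66}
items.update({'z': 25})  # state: {'b': 59, 'z': 25, 'a': 75, 'c': 66}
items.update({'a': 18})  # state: {'b': 59, 'z': 25, 'a': 18, 'c': 66}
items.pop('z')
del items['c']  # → {'b': 59, 'a': 18}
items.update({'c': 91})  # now {'b': 59, 'a': 18, 'c': 91}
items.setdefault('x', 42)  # 42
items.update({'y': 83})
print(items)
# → {'b': 59, 'a': 18, 'c': 91, 'x': 42, 'y': 83}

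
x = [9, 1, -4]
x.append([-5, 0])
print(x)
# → [9, 1, -4, [-5, 0]]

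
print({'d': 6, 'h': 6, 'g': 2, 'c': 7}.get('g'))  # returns 2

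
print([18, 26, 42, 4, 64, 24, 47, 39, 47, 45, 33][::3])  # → [18, 4, 47, 45]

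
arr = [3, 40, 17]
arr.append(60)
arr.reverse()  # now [60, 17, 40, 3]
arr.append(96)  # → [60, 17, 40, 3, 96]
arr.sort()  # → [3, 17, 40, 60, 96]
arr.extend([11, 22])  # [3, 17, 40, 60, 96, 11, 22]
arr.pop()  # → 22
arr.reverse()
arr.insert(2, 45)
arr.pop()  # 3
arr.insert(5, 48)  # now [11, 96, 45, 60, 40, 48, 17]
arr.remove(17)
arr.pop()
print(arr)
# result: [11, 96, 45, 60, 40]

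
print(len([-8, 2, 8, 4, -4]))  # 5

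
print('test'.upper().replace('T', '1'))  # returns 1ES1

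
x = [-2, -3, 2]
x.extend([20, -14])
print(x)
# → [-2, -3, 2, 20, -14]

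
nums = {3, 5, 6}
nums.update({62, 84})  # {3, 5, 6, 62, 84}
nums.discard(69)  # {3, 5, 6, 62, 84}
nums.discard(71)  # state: {3, 5, 6, 62, 84}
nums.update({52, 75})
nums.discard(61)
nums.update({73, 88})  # {3, 5, 6, 52, 62, 73, 75, 84, 88}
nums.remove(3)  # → {5, 6, 52, 62, 73, 75, 84, 88}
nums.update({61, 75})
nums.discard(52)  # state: {5, 6, 61, 62, 73, 75, 84, 88}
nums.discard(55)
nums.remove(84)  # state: {5, 6, 61, 62, 73, 75, 88}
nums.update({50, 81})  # {5, 6, 50, 61, 62, 73, 75, 81, 88}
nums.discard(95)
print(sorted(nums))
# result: [5, 6, 50, 61, 62, 73, 75, 81, 88]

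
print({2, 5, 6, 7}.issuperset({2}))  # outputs True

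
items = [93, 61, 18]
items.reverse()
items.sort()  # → [18, 61, 93]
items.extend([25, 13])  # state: [18, 61, 93, 25, 13]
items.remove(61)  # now [18, 93, 25, 13]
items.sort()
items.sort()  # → [13, 18, 25, 93]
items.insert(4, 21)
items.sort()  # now [13, 18, 21, 25, 93]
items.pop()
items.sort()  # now [13, 18, 21, 25]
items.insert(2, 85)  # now [13, 18, 85, 21, 25]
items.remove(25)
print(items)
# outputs [13, 18, 85, 21]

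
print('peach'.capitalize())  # Peach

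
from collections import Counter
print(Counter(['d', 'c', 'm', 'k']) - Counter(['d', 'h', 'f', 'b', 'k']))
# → Counter({'c': 1, 'm': 1})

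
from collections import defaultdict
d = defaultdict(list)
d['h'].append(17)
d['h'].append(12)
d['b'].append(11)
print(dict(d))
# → {'h': [17, 12], 'b': [11]}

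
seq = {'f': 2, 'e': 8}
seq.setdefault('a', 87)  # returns 87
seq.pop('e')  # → 8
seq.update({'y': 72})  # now {'f': 2, 'a': 87, 'y': 72}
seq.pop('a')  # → 87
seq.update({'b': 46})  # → {'f': 2, 'y': 72, 'b': 46}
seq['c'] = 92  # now {'f': 2, 'y': 72, 'b': 46, 'c': 92}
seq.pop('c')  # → 92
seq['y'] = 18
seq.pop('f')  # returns 2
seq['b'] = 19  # {'y': 18, 'b': 19}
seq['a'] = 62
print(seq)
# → {'y': 18, 'b': 19, 'a': 62}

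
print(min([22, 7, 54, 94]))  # 7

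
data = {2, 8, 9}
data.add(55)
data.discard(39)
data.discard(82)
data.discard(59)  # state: {2, 8, 9, 55}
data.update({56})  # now {2, 8, 9, 55, 56}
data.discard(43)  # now {2, 8, 9, 55, 56}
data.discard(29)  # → {2, 8, 9, 55, 56}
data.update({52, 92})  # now {2, 8, 9, 52, 55, 56, 92}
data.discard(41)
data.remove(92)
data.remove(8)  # {2, 9, 52, 55, 56}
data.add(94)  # {2, 9, 52, 55, 56, 94}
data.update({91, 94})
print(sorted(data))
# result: [2, 9, 52, 55, 56, 91, 94]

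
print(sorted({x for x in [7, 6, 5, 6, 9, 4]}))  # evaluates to [4, 5, 6, 7, 9]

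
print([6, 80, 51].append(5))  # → None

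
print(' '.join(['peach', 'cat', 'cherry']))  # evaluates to peach cat cherry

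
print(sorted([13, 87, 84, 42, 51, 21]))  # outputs [13, 21, 42, 51, 84, 87]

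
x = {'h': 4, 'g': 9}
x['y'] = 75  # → {'h': 4, 'g': 9, 'y': 75}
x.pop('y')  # 75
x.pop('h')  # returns 4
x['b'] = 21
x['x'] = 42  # {'g': 9, 'b': 21, 'x': 42}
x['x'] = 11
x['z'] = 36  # {'g': 9, 'b': 21, 'x': 11, 'z': 36}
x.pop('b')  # 21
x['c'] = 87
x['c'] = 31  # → {'g': 9, 'x': 11, 'z': 36, 'c': 31}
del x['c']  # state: {'g': 9, 'x': 11, 'z': 36}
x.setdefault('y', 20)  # 20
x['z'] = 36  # {'g': 9, 'x': 11, 'z': 36, 'y': 20}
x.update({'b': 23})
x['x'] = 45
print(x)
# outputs {'g': 9, 'x': 45, 'z': 36, 'y': 20, 'b': 23}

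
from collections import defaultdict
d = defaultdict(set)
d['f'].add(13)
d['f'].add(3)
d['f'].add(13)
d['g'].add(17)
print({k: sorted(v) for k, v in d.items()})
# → {'f': [3, 13], 'g': [17]}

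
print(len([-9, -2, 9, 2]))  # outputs 4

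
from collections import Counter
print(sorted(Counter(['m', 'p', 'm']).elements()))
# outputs ['m', 'm', 'p']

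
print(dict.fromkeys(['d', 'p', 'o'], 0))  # {'d': 0, 'p': 0, 'o': 0}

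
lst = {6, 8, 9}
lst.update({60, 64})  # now {6, 8, 9, 60, 64}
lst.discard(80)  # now {6, 8, 9, 60, 64}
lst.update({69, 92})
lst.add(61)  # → {6, 8, 9, 60, 61, 64, 69, 92}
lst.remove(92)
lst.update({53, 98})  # {6, 8, 9, 53, 60, 61, 64, 69, 98}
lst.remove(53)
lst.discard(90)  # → {6, 8, 9, 60, 61, 64, 69, 98}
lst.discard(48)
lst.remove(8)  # {6, 9, 60, 61, 64, 69, 98}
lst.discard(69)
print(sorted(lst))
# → [6, 9, 60, 61, 64, 98]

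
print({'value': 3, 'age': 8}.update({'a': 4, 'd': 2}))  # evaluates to None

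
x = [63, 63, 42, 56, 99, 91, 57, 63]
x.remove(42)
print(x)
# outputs [63, 63, 56, 99, 91, 57, 63]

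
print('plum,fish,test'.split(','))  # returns ['plum', 'fish', 'test']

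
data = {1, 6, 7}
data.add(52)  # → {1, 6, 7, 52}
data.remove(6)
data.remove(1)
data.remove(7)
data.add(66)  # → {52, 66}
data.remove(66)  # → {52}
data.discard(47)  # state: {52}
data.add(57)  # {52, 57}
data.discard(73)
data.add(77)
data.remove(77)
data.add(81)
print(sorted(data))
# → [52, 57, 81]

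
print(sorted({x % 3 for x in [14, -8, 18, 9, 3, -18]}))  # [0, 1, 2]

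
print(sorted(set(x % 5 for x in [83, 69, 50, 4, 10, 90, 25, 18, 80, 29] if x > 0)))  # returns [0, 3, 4]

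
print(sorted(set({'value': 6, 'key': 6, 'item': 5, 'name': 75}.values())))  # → [5, 6, 75]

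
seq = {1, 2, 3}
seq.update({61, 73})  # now {1, 2, 3, 61, 73}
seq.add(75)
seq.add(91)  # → {1, 2, 3, 61, 73, 75, 91}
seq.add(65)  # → {1, 2, 3, 61, 65, 73, 75, 91}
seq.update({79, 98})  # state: {1, 2, 3, 61, 65, 73, 75, 79, 91, 98}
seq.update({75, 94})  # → {1, 2, 3, 61, 65, 73, 75, 79, 91, 94, 98}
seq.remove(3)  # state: {1, 2, 61, 65, 73, 75, 79, 91, 94, 98}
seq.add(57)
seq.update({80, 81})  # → {1, 2, 57, 61, 65, 73, 75, 79, 80, 81, 91, 94, 98}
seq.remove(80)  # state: {1, 2, 57, 61, 65, 73, 75, 79, 81, 91, 94, 98}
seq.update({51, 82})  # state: {1, 2, 51, 57, 61, 65, 73, 75, 79, 81, 82, 91, 94, 98}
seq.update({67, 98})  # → {1, 2, 51, 57, 61, 65, 67, 73, 75, 79, 81, 82, 91, 94, 98}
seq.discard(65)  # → {1, 2, 51, 57, 61, 67, 73, 75, 79, 81, 82, 91, 94, 98}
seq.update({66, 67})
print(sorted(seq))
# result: [1, 2, 51, 57, 61, 66, 67, 73, 75, 79, 81, 82, 91, 94, 98]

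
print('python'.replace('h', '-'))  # pyt-on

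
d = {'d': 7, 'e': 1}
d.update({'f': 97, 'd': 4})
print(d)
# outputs {'d': 4, 'e': 1, 'f': 97}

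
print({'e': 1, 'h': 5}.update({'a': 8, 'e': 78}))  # None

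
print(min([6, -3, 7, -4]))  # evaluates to -4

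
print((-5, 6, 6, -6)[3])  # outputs -6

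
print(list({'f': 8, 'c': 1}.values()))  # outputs [8, 1]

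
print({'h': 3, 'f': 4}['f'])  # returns 4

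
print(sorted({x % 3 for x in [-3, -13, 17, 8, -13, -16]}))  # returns [0, 2]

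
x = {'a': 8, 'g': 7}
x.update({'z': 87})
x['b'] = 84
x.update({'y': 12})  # {'a': 8, 'g': 7, 'z': 87, 'b': 84, 'y': 12}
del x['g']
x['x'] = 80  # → {'a': 8, 'z': 87, 'b': 84, 'y': 12, 'x': 80}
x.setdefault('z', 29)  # 87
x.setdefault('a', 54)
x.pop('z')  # 87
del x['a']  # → {'b': 84, 'y': 12, 'x': 80}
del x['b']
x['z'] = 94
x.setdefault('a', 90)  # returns 90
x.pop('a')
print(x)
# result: {'y': 12, 'x': 80, 'z': 94}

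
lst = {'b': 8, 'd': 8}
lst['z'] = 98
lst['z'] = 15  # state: {'b': 8, 'd': 8, 'z': 15}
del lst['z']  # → {'b': 8, 'd': 8}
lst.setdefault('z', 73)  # 73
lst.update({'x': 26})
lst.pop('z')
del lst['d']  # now {'b': 8, 'x': 26}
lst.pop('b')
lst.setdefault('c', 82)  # 82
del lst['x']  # {'c': 82}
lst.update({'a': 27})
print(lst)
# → {'c': 82, 'a': 27}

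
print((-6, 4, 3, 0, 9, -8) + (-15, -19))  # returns (-6, 4, 3, 0, 9, -8, -15, -19)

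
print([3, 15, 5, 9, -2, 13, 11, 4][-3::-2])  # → [13, 9, 15]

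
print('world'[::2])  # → wrd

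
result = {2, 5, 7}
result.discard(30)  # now {2, 5, 7}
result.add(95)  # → {2, 5, 7, 95}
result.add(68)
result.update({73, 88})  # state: {2, 5, 7, 68, 73, 88, 95}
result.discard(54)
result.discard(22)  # {2, 5, 7, 68, 73, 88, 95}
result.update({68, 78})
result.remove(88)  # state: {2, 5, 7, 68, 73, 78, 95}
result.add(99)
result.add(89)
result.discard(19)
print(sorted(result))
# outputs [2, 5, 7, 68, 73, 78, 89, 95, 99]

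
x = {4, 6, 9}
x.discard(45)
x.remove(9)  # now {4, 6}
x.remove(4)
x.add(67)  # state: {6, 67}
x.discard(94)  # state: {6, 67}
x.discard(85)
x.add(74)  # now {6, 67, 74}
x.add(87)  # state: {6, 67, 74, 87}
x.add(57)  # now {6, 57, 67, 74, 87}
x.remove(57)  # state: {6, 67, 74, 87}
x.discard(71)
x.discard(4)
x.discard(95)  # {6, 67, 74, 87}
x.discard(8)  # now {6, 67, 74, 87}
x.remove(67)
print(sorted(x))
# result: [6, 74, 87]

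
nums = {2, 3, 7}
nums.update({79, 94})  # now {2, 3, 7, 79, 94}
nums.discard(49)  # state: {2, 3, 7, 79, 94}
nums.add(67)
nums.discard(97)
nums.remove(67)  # {2, 3, 7, 79, 94}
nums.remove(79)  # {2, 3, 7, 94}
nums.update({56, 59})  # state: {2, 3, 7, 56, 59, 94}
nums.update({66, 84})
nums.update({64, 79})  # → {2, 3, 7, 56, 59, 64, 66, 79, 84, 94}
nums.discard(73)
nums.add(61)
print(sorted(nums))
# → [2, 3, 7, 56, 59, 61, 64, 66, 79, 84, 94]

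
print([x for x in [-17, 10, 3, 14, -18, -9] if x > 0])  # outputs [10, 3, 14]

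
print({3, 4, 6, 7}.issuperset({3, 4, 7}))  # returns True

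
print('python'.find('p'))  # 0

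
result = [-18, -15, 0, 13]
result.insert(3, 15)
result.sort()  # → [-18, -15, 0, 13, 15]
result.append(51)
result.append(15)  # [-18, -15, 0, 13, 15, 51, 15]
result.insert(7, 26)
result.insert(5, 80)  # [-18, -15, 0, 13, 15, 80, 51, 15, 26]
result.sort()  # [-18, -15, 0, 13, 15, 15, 26, 51, 80]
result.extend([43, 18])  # [-18, -15, 0, 13, 15, 15, 26, 51, 80, 43, 18]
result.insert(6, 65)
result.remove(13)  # [-18, -15, 0, 15, 15, 65, 26, 51, 80, 43, 18]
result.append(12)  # [-18, -15, 0, 15, 15, 65, 26, 51, 80, 43, 18, 12]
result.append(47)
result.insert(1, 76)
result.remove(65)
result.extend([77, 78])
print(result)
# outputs [-18, 76, -15, 0, 15, 15, 26, 51, 80, 43, 18, 12, 47, 77, 78]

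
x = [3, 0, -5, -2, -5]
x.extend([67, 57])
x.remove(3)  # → [0, -5, -2, -5, 67, 57]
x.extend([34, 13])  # [0, -5, -2, -5, 67, 57, 34, 13]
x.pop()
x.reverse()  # [34, 57, 67, -5, -2, -5, 0]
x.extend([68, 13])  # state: [34, 57, 67, -5, -2, -5, 0, 68, 13]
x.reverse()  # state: [13, 68, 0, -5, -2, -5, 67, 57, 34]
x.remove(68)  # [13, 0, -5, -2, -5, 67, 57, 34]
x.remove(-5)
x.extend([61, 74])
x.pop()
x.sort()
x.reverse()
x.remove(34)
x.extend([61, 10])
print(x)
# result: [67, 61, 57, 13, 0, -2, -5, 61, 10]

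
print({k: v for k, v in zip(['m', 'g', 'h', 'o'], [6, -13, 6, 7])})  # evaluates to {'m': 6, 'g': -13, 'h': 6, 'o': 7}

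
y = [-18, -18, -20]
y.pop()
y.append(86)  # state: [-18, -18, 86]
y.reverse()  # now [86, -18, -18]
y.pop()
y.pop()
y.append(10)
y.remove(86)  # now [10]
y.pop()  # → 10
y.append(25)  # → [25]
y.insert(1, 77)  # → [25, 77]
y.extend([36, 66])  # [25, 77, 36, 66]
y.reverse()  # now [66, 36, 77, 25]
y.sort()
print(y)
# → [25, 36, 66, 77]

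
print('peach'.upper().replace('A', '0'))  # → PE0CH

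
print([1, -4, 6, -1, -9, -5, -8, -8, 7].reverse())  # None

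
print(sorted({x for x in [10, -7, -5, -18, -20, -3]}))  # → [-20, -18, -7, -5, -3, 10]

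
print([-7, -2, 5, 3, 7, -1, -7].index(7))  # 4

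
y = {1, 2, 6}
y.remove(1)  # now {2, 6}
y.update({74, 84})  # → {2, 6, 74, 84}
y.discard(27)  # {2, 6, 74, 84}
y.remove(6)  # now {2, 74, 84}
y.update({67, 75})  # {2, 67, 74, 75, 84}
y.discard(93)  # {2, 67, 74, 75, 84}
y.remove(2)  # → {67, 74, 75, 84}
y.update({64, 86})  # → {64, 67, 74, 75, 84, 86}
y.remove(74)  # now {64, 67, 75, 84, 86}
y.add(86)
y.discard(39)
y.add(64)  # {64, 67, 75, 84, 86}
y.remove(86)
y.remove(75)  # {64, 67, 84}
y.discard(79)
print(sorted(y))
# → [64, 67, 84]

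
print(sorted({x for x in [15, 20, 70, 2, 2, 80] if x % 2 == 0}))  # [2, 20, 70, 80]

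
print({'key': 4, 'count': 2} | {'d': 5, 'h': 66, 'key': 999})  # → {'key': 999, 'count': 2, 'd': 5, 'h': 66}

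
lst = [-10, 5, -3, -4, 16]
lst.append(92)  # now [-10, 5, -3, -4, 16, 92]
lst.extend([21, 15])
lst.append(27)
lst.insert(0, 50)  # [50, -10, 5, -3, -4, 16, 92, 21, 15, 27]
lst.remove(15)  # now [50, -10, 5, -3, -4, 16, 92, 21, 27]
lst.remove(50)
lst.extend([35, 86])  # [-10, 5, -3, -4, 16, 92, 21, 27, 35, 86]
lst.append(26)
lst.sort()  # [-10, -4, -3, 5, 16, 21, 26, 27, 35, 86, 92]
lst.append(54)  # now [-10, -4, -3, 5, 16, 21, 26, 27, 35, 86, 92, 54]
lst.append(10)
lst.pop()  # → 10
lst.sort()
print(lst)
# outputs [-10, -4, -3, 5, 16, 21, 26, 27, 35, 54, 86, 92]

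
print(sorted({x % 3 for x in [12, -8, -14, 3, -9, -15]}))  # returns [0, 1]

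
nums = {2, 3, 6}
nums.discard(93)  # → {2, 3, 6}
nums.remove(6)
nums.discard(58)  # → {2, 3}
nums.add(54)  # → {2, 3, 54}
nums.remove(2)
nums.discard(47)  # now {3, 54}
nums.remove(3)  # {54}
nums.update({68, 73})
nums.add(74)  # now {54, 68, 73, 74}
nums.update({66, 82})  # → {54, 66, 68, 73, 74, 82}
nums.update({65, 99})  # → {54, 65, 66, 68, 73, 74, 82, 99}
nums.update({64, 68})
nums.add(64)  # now {54, 64, 65, 66, 68, 73, 74, 82, 99}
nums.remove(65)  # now {54, 64, 66, 68, 73, 74, 82, 99}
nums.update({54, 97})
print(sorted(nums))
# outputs [54, 64, 66, 68, 73, 74, 82, 97, 99]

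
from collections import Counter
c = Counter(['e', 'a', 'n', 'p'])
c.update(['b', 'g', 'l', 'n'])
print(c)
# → Counter({'n': 2, 'e': 1, 'a': 1, 'p': 1, 'b': 1, 'g': 1, 'l': 1})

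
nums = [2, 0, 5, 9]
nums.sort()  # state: [0, 2, 5, 9]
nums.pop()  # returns 9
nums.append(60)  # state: [0, 2, 5, 60]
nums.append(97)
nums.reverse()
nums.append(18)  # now [97, 60, 5, 2, 0, 18]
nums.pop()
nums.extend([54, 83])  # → [97, 60, 5, 2, 0, 54, 83]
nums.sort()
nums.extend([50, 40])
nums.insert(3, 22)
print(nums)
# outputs [0, 2, 5, 22, 54, 60, 83, 97, 50, 40]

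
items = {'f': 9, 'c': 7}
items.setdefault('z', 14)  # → 14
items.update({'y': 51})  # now {'f': 9, 'c': 7, 'z': 14, 'y': 51}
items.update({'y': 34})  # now {'f': 9, 'c': 7, 'z': 14, 'y': 34}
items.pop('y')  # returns 34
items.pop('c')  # 7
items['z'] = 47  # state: {'f': 9, 'z': 47}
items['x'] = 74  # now {'f': 9, 'z': 47, 'x': 74}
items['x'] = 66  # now {'f': 9, 'z': 47, 'x': 66}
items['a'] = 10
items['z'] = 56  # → {'f': 9, 'z': 56, 'x': 66, 'a': 10}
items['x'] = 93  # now {'f': 9, 'z': 56, 'x': 93, 'a': 10}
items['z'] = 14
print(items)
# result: {'f': 9, 'z': 14, 'x': 93, 'a': 10}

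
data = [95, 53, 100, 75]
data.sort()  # [53, 75, 95, 100]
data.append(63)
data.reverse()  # [63, 100, 95, 75, 53]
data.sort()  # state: [53, 63, 75, 95, 100]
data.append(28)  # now [53, 63, 75, 95, 100, 28]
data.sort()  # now [28, 53, 63, 75, 95, 100]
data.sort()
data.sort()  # [28, 53, 63, 75, 95, 100]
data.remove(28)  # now [53, 63, 75, 95, 100]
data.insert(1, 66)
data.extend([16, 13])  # [53, 66, 63, 75, 95, 100, 16, 13]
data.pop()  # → 13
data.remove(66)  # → [53, 63, 75, 95, 100, 16]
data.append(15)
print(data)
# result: [53, 63, 75, 95, 100, 16, 15]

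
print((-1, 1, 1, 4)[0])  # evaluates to -1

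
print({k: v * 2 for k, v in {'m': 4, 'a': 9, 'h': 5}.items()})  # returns {'m': 8, 'a': 18, 'h': 10}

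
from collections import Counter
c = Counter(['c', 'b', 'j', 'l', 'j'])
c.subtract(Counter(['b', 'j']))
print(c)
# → Counter({'c': 1, 'j': 1, 'l': 1, 'b': 0})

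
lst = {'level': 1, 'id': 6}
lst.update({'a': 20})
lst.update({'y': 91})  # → {'level': 1, 'id': 6, 'a': 20, 'y': 91}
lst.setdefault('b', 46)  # 46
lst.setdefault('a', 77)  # 20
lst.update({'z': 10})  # {'level': 1, 'id': 6, 'a': 20, 'y': 91, 'b': 46, 'z': 10}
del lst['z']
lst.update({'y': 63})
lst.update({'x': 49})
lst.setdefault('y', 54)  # 63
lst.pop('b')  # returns 46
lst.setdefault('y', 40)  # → 63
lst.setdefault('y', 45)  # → 63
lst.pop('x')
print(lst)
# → {'level': 1, 'id': 6, 'a': 20, 'y': 63}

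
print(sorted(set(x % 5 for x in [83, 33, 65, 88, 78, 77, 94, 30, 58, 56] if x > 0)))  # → [0, 1, 2, 3, 4]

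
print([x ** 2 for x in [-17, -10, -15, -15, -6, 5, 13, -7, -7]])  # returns [289, 100, 225, 225, 36, 25, 169, 49, 49]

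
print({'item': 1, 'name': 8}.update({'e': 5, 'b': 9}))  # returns None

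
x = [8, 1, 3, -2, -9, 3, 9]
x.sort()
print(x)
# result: [-9, -2, 1, 3, 3, 8, 9]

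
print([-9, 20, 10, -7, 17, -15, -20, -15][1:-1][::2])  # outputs [20, -7, -15]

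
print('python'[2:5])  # tho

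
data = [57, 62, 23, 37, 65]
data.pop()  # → 65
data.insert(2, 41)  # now [57, 62, 41, 23, 37]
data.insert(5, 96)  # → [57, 62, 41, 23, 37, 96]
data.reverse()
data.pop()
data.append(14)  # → [96, 37, 23, 41, 62, 14]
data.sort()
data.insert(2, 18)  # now [14, 23, 18, 37, 41, 62, 96]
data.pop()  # 96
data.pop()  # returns 62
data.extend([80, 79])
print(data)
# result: [14, 23, 18, 37, 41, 80, 79]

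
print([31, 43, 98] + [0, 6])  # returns [31, 43, 98, 0, 6]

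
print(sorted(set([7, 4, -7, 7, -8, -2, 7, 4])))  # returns [-8, -7, -2, 4, 7]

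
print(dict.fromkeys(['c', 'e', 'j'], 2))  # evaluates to {'c': 2, 'e': 2, 'j': 2}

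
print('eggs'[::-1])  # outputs sgge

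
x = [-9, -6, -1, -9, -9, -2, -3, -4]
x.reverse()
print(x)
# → [-4, -3, -2, -9, -9, -1, -6, -9]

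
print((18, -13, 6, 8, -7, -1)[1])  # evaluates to -13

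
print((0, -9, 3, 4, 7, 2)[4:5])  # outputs (7,)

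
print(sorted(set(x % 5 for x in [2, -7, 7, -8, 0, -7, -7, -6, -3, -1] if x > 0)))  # [2]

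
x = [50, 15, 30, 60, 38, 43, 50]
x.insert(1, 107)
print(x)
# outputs [50, 107, 15, 30, 60, 38, 43, 50]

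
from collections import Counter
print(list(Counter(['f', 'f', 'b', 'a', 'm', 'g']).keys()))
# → ['f', 'b', 'a', 'm', 'g']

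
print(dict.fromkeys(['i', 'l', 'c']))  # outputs {'i': None, 'l': None, 'c': None}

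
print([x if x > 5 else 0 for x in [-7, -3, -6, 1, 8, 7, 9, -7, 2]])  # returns [0, 0, 0, 0, 8, 7, 9, 0, 0]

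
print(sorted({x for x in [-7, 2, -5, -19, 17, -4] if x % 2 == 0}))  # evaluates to [-4, 2]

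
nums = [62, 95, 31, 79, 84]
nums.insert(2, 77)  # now [62, 95, 77, 31, 79, 84]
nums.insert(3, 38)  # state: [62, 95, 77, 38, 31, 79, 84]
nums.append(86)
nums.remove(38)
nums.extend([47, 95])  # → [62, 95, 77, 31, 79, 84, 86, 47, 95]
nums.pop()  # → 95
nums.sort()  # [31, 47, 62, 77, 79, 84, 86, 95]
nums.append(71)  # [31, 47, 62, 77, 79, 84, 86, 95, 71]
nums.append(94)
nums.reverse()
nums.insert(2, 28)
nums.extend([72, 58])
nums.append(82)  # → [94, 71, 28, 95, 86, 84, 79, 77, 62, 47, 31, 72, 58, 82]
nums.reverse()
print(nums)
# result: [82, 58, 72, 31, 47, 62, 77, 79, 84, 86, 95, 28, 71, 94]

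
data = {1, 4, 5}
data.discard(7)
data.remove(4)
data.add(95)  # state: {1, 5, 95}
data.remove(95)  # {1, 5}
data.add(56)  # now {1, 5, 56}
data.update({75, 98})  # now {1, 5, 56, 75, 98}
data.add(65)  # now {1, 5, 56, 65, 75, 98}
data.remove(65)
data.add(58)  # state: {1, 5, 56, 58, 75, 98}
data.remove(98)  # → {1, 5, 56, 58, 75}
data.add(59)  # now {1, 5, 56, 58, 59, 75}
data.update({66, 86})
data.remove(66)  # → {1, 5, 56, 58, 59, 75, 86}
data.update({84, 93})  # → {1, 5, 56, 58, 59, 75, 84, 86, 93}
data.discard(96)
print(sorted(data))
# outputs [1, 5, 56, 58, 59, 75, 84, 86, 93]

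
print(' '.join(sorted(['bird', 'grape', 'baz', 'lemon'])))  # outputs baz bird grape lemon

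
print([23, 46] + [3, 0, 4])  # [23, 46, 3, 0, 4]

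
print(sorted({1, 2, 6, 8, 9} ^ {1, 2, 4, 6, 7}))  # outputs [4, 7, 8, 9]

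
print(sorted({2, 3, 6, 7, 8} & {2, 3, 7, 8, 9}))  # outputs [2, 3, 7, 8]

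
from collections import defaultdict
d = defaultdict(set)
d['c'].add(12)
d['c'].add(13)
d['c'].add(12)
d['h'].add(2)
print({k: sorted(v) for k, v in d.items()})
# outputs {'c': [12, 13], 'h': [2]}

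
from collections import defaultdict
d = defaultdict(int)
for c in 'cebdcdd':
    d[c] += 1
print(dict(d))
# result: {'c': 2, 'e': 1, 'b': 1, 'd': 3}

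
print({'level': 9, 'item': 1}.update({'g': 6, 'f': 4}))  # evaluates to None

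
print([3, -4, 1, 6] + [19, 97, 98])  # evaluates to [3, -4, 1, 6, 19, 97, 98]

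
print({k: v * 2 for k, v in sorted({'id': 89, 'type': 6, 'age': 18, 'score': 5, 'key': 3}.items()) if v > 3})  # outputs {'age': 36, 'id': 178, 'score': 10, 'type': 12}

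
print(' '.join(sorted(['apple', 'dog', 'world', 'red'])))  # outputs apple dog red world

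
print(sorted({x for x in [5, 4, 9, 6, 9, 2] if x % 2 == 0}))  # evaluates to [2, 4, 6]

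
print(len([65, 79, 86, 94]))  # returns 4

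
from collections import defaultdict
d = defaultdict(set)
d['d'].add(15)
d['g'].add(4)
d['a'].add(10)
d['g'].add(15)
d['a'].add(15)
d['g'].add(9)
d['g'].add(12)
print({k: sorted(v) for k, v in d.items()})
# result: {'d': [15], 'g': [4, 9, 12, 15], 'a': [10, 15]}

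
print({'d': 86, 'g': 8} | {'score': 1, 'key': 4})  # {'d': 86, 'g': 8, 'score': 1, 'key': 4}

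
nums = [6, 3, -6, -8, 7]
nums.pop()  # 7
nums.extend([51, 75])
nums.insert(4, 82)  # [6, 3, -6, -8, 82, 51, 75]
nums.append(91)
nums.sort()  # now [-8, -6, 3, 6, 51, 75, 82, 91]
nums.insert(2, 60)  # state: [-8, -6, 60, 3, 6, 51, 75, 82, 91]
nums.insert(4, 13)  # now [-8, -6, 60, 3, 13, 6, 51, 75, 82, 91]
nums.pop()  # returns 91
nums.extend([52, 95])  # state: [-8, -6, 60, 3, 13, 6, 51, 75, 82, 52, 95]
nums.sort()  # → [-8, -6, 3, 6, 13, 51, 52, 60, 75, 82, 95]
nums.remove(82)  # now [-8, -6, 3, 6, 13, 51, 52, 60, 75, 95]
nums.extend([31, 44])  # [-8, -6, 3, 6, 13, 51, 52, 60, 75, 95, 31, 44]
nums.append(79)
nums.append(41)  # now [-8, -6, 3, 6, 13, 51, 52, 60, 75, 95, 31, 44, 79, 41]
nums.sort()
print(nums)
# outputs [-8, -6, 3, 6, 13, 31, 41, 44, 51, 52, 60, 75, 79, 95]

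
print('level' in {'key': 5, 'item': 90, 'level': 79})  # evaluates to True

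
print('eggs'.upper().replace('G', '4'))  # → E44S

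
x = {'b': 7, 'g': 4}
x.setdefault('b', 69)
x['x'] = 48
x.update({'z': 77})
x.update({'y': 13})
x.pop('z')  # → 77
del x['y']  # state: {'b': 7, 'g': 4, 'x': 48}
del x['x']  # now {'b': 7, 'g': 4}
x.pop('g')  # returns 4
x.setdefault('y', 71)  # 71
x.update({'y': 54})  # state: {'b': 7, 'y': 54}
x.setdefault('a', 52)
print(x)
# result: {'b': 7, 'y': 54, 'a': 52}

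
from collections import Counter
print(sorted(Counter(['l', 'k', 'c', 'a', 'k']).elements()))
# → ['a', 'c', 'k', 'k', 'l']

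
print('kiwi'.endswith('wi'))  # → True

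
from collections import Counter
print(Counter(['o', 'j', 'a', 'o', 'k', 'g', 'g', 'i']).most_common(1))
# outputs [('o', 2)]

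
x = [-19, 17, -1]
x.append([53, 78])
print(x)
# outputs [-19, 17, -1, [53, 78]]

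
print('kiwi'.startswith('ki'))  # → True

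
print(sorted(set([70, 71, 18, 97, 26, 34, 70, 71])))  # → [18, 26, 34, 70, 71, 97]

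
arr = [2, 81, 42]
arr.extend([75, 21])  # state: [2, 81, 42, 75, 21]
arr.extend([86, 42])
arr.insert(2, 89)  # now [2, 81, 89, 42, 75, 21, 86, 42]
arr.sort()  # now [2, 21, 42, 42, 75, 81, 86, 89]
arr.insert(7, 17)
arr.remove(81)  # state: [2, 21, 42, 42, 75, 86, 17, 89]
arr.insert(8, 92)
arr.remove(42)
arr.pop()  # 92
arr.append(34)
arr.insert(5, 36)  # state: [2, 21, 42, 75, 86, 36, 17, 89, 34]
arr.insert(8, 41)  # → [2, 21, 42, 75, 86, 36, 17, 89, 41, 34]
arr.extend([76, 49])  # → [2, 21, 42, 75, 86, 36, 17, 89, 41, 34, 76, 49]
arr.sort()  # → [2, 17, 21, 34, 36, 41, 42, 49, 75, 76, 86, 89]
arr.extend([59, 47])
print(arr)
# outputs [2, 17, 21, 34, 36, 41, 42, 49, 75, 76, 86, 89, 59, 47]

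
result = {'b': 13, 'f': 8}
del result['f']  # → {'b': 13}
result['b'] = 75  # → {'b': 75}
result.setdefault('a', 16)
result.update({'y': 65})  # {'b': 75, 'a': 16, 'y': 65}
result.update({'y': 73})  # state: {'b': 75, 'a': 16, 'y': 73}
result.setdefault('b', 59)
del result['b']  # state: {'a': 16, 'y': 73}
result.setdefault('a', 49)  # 16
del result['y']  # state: {'a': 16}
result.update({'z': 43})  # {'a': 16, 'z': 43}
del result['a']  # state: {'z': 43}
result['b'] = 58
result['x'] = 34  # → {'z': 43, 'b': 58, 'x': 34}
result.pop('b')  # 58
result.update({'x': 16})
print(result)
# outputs {'z': 43, 'x': 16}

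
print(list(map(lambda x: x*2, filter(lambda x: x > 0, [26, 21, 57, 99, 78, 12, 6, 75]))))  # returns [52, 42, 114, 198, 156, 24, 12, 150]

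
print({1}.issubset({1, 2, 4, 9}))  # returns True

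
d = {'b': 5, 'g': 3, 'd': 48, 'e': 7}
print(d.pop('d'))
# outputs 48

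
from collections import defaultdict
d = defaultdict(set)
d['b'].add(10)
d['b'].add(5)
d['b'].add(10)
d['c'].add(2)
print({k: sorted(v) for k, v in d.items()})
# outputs {'b': [5, 10], 'c': [2]}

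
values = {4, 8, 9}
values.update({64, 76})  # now {4, 8, 9, 64, 76}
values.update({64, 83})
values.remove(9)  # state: {4, 8, 64, 76, 83}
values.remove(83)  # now {4, 8, 64, 76}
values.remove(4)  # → {8, 64, 76}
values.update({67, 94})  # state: {8, 64, 67, 76, 94}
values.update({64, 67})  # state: {8, 64, 67, 76, 94}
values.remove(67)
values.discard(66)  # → {8, 64, 76, 94}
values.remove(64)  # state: {8, 76, 94}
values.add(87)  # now {8, 76, 87, 94}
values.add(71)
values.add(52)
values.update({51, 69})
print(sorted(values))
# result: [8, 51, 52, 69, 71, 76, 87, 94]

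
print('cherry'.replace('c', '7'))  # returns 7herry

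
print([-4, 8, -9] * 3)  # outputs [-4, 8, -9, -4, 8, -9, -4, 8, -9]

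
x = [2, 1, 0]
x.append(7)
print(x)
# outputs [2, 1, 0, 7]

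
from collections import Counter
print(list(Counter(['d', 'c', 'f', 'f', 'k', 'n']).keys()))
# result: ['d', 'c', 'f', 'k', 'n']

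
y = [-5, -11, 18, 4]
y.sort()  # [-11, -5, 4, 18]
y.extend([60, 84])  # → [-11, -5, 4, 18, 60, 84]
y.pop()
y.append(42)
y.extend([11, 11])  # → [-11, -5, 4, 18, 60, 42, 11, 11]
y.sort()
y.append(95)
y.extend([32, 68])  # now [-11, -5, 4, 11, 11, 18, 42, 60, 95, 32, 68]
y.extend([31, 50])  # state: [-11, -5, 4, 11, 11, 18, 42, 60, 95, 32, 68, 31, 50]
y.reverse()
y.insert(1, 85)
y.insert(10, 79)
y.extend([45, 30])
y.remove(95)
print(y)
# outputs [50, 85, 31, 68, 32, 60, 42, 18, 11, 79, 11, 4, -5, -11, 45, 30]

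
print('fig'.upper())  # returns FIG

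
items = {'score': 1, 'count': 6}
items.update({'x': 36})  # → {'score': 1, 'count': 6, 'x': 36}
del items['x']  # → {'score': 1, 'count': 6}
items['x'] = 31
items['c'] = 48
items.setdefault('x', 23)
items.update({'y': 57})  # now {'score': 1, 'count': 6, 'x': 31, 'c': 48, 'y': 57}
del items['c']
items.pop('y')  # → 57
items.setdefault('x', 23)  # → 31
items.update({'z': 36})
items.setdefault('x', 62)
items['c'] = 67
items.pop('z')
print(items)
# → {'score': 1, 'count': 6, 'x': 31, 'c': 67}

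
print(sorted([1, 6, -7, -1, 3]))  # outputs [-7, -1, 1, 3, 6]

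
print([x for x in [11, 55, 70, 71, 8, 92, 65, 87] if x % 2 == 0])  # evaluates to [70, 8, 92]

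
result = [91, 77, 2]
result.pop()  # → 2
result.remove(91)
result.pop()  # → 77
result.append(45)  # [45]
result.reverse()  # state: [45]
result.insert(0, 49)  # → [49, 45]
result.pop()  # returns 45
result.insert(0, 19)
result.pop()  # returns 49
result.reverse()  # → [19]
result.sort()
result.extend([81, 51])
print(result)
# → [19, 81, 51]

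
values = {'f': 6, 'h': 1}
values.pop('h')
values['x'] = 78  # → {'f': 6, 'x': 78}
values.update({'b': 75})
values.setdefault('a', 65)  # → 65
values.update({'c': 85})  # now {'f': 6, 'x': 78, 'b': 75, 'a': 65, 'c': 85}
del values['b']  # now {'f': 6, 'x': 78, 'a': 65, 'c': 85}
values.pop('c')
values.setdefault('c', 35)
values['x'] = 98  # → {'f': 6, 'x': 98, 'a': 65, 'c': 35}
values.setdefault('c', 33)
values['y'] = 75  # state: {'f': 6, 'x': 98, 'a': 65, 'c': 35, 'y': 75}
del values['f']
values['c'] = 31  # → {'x': 98, 'a': 65, 'c': 31, 'y': 75}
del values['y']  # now {'x': 98, 'a': 65, 'c': 31}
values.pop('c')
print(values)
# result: {'x': 98, 'a': 65}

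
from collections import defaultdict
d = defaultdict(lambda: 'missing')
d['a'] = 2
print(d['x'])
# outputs missing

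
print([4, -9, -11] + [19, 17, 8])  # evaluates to [4, -9, -11, 19, 17, 8]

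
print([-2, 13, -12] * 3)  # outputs [-2, 13, -12, -2, 13, -12, -2, 13, -12]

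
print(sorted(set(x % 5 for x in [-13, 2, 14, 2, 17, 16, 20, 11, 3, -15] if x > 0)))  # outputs [0, 1, 2, 3, 4]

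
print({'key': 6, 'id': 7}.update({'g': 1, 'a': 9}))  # None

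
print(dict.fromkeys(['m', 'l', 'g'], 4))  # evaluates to {'m': 4, 'l': 4, 'g': 4}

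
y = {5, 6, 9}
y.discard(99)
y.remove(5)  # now {6, 9}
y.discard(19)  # {6, 9}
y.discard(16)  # {6, 9}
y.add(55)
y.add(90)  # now {6, 9, 55, 90}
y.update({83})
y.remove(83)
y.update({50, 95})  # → {6, 9, 50, 55, 90, 95}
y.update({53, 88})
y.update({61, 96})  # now {6, 9, 50, 53, 55, 61, 88, 90, 95, 96}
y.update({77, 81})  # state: {6, 9, 50, 53, 55, 61, 77, 81, 88, 90, 95, 96}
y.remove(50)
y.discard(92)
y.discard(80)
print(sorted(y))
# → [6, 9, 53, 55, 61, 77, 81, 88, 90, 95, 96]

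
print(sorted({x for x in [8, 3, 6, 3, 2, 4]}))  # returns [2, 3, 4, 6, 8]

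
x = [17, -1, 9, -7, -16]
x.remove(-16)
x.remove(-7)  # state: [17, -1, 9]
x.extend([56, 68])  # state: [17, -1, 9, 56, 68]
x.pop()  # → 68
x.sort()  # [-1, 9, 17, 56]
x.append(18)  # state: [-1, 9, 17, 56, 18]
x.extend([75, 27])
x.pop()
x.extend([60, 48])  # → [-1, 9, 17, 56, 18, 75, 60, 48]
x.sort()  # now [-1, 9, 17, 18, 48, 56, 60, 75]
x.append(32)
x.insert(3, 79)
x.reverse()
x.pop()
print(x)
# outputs [32, 75, 60, 56, 48, 18, 79, 17, 9]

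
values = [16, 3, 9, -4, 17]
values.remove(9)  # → [16, 3, -4, 17]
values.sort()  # [-4, 3, 16, 17]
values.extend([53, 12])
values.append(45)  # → [-4, 3, 16, 17, 53, 12, 45]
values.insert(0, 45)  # [45, -4, 3, 16, 17, 53, 12, 45]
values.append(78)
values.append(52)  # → [45, -4, 3, 16, 17, 53, 12, 45, 78, 52]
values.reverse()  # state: [52, 78, 45, 12, 53, 17, 16, 3, -4, 45]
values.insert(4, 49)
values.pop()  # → 45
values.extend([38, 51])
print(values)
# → [52, 78, 45, 12, 49, 53, 17, 16, 3, -4, 38, 51]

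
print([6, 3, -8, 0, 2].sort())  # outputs None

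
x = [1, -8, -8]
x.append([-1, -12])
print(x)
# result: [1, -8, -8, [-1, -12]]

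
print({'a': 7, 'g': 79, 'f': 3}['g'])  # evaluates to 79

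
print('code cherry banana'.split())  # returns ['code', 'cherry', 'banana']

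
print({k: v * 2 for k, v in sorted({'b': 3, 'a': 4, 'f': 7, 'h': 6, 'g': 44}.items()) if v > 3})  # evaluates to {'a': 8, 'f': 14, 'g': 88, 'h': 12}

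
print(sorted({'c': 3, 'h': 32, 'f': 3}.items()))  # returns [('c', 3), ('f', 3), ('h', 32)]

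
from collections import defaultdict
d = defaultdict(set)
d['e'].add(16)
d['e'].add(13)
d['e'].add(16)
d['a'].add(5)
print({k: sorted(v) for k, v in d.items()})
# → {'e': [13, 16], 'a': [5]}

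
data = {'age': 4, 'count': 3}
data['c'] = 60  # {'age': 4, 'count': 3, 'c': 60}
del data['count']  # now {'age': 4, 'c': 60}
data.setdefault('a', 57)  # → 57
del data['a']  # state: {'age': 4, 'c': 60}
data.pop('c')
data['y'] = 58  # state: {'age': 4, 'y': 58}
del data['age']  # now {'y': 58}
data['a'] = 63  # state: {'y': 58, 'a': 63}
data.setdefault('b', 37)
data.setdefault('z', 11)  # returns 11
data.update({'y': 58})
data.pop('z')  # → 11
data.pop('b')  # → 37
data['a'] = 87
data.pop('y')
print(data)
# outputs {'a': 87}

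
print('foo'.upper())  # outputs FOO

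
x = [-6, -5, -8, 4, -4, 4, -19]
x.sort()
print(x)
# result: [-19, -8, -6, -5, -4, 4, 4]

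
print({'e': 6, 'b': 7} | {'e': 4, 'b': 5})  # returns {'e': 4, 'b': 5}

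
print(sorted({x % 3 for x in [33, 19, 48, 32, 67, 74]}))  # [0, 1, 2]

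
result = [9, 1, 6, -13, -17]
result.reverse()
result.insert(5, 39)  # [-17, -13, 6, 1, 9, 39]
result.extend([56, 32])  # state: [-17, -13, 6, 1, 9, 39, 56, 32]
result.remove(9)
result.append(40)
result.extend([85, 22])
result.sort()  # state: [-17, -13, 1, 6, 22, 32, 39, 40, 56, 85]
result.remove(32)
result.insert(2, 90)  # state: [-17, -13, 90, 1, 6, 22, 39, 40, 56, 85]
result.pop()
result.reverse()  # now [56, 40, 39, 22, 6, 1, 90, -13, -17]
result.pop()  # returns -17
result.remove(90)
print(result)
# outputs [56, 40, 39, 22, 6, 1, -13]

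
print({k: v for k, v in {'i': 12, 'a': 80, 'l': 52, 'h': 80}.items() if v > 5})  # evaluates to {'i': 12, 'a': 80, 'l': 52, 'h': 80}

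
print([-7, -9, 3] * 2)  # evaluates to [-7, -9, 3, -7, -9, 3]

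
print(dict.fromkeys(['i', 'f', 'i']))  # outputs {'i': None, 'f': None}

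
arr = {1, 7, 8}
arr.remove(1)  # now {7, 8}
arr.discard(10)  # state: {7, 8}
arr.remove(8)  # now {7}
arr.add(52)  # {7, 52}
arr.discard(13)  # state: {7, 52}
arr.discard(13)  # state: {7, 52}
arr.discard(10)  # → {7, 52}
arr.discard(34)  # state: {7, 52}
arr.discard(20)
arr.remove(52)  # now {7}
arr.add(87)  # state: {7, 87}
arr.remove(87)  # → {7}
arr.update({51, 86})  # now {7, 51, 86}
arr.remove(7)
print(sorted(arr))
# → [51, 86]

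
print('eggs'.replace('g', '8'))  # e88s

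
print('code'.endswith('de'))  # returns True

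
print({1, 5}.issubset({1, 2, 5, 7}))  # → True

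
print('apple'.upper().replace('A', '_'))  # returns _PPLE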